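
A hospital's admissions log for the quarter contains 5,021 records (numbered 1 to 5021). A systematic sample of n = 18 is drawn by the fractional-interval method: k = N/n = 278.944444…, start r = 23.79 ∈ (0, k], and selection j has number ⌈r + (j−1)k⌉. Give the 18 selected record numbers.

24, 303, 582, 861, 1140, 1419, 1698, 1977, 2256, 2535, 2814, 3093, 3372, 3651, 3930, 4208, 4487, 4766

j=1: r + 0k = 23.79 → ⌈·⌉ = 24
j=2: r + 1k = 302.734444… → ⌈·⌉ = 303
j=3: r + 2k = 581.678888… → ⌈·⌉ = 582
j=4: r + 3k = 860.623333… → ⌈·⌉ = 861
j=5: r + 4k = 1139.567777… → ⌈·⌉ = 1140
j=6: r + 5k = 1418.512222… → ⌈·⌉ = 1419
j=7: r + 6k = 1697.456666… → ⌈·⌉ = 1698
j=8: r + 7k = 1976.401111… → ⌈·⌉ = 1977
j=9: r + 8k = 2255.345555… → ⌈·⌉ = 2256
j=10: r + 9k = 2534.29 → ⌈·⌉ = 2535
j=11: r + 10k = 2813.234444… → ⌈·⌉ = 2814
j=12: r + 11k = 3092.178888… → ⌈·⌉ = 3093
j=13: r + 12k = 3371.123333… → ⌈·⌉ = 3372
j=14: r + 13k = 3650.067777… → ⌈·⌉ = 3651
j=15: r + 14k = 3929.012222… → ⌈·⌉ = 3930
j=16: r + 15k = 4207.956666… → ⌈·⌉ = 4208
j=17: r + 16k = 4486.901111… → ⌈·⌉ = 4487
j=18: r + 17k = 4765.845555… → ⌈·⌉ = 4766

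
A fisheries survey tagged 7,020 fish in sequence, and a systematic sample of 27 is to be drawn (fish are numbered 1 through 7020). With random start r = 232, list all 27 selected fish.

k = N/n = 7020/27 = 260
fish 1: 232
fish 2: 232 + 260 = 492
fish 3: 492 + 260 = 752
fish 4: 752 + 260 = 1012
fish 5: 1012 + 260 = 1272
fish 6: 1272 + 260 = 1532
fish 7: 1532 + 260 = 1792
fish 8: 1792 + 260 = 2052
fish 9: 2052 + 260 = 2312
fish 10: 2312 + 260 = 2572
fish 11: 2572 + 260 = 2832
fish 12: 2832 + 260 = 3092
fish 13: 3092 + 260 = 3352
fish 14: 3352 + 260 = 3612
fish 15: 3612 + 260 = 3872
fish 16: 3872 + 260 = 4132
fish 17: 4132 + 260 = 4392
fish 18: 4392 + 260 = 4652
fish 19: 4652 + 260 = 4912
fish 20: 4912 + 260 = 5172
fish 21: 5172 + 260 = 5432
fish 22: 5432 + 260 = 5692
fish 23: 5692 + 260 = 5952
fish 24: 5952 + 260 = 6212
fish 25: 6212 + 260 = 6472
fish 26: 6472 + 260 = 6732
fish 27: 6732 + 260 = 6992

232, 492, 752, 1012, 1272, 1532, 1792, 2052, 2312, 2572, 2832, 3092, 3352, 3612, 3872, 4132, 4392, 4652, 4912, 5172, 5432, 5692, 5952, 6212, 6472, 6732, 6992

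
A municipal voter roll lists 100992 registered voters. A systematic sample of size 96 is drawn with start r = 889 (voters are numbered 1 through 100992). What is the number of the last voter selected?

100829

k = 100992/96 = 1052
96th selection = r + (96−1)·k = 889 + 95×1052 = 889 + 99940 = 100829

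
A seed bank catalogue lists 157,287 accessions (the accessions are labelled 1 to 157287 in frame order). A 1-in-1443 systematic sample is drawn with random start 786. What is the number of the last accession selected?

k = 1443
109th selection = r + (109−1)·k = 786 + 108×1443 = 786 + 155844 = 156630

156630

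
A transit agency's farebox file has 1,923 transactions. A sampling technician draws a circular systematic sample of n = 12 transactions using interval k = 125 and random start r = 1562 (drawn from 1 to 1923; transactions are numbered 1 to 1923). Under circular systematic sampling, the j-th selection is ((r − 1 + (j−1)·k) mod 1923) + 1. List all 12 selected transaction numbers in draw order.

1562, 1687, 1812, 14, 139, 264, 389, 514, 639, 764, 889, 1014

Selection 1: 1562
Selection 2: 1562 + 125 = 1687
Selection 3: 1687 + 125 = 1812
Selection 4: 1812 + 125 = 1937 → 1937 − 1923 = 14
Selection 5: 14 + 125 = 139
Selection 6: 139 + 125 = 264
Selection 7: 264 + 125 = 389
Selection 8: 389 + 125 = 514
Selection 9: 514 + 125 = 639
Selection 10: 639 + 125 = 764
Selection 11: 764 + 125 = 889
Selection 12: 889 + 125 = 1014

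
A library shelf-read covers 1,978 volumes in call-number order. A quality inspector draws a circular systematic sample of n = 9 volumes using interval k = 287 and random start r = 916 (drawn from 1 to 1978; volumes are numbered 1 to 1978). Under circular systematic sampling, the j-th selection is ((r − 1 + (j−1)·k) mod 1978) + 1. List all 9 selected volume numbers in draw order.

916, 1203, 1490, 1777, 86, 373, 660, 947, 1234

Selection 1: 916
Selection 2: 916 + 287 = 1203
Selection 3: 1203 + 287 = 1490
Selection 4: 1490 + 287 = 1777
Selection 5: 1777 + 287 = 2064 → 2064 − 1978 = 86
Selection 6: 86 + 287 = 373
Selection 7: 373 + 287 = 660
Selection 8: 660 + 287 = 947
Selection 9: 947 + 287 = 1234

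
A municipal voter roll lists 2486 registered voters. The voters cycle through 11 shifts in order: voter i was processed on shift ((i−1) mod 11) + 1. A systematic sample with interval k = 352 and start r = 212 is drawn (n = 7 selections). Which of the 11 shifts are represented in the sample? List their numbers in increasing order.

Consecutive selections differ by k = 352, so their shift numbers differ by 352 mod 11 = 0.
gcd(352, 11) = 11, so the sample visits 11/11 = 1 distinct residues mod 11.
Start 212 is shift 3; the shifts hit are 3.

3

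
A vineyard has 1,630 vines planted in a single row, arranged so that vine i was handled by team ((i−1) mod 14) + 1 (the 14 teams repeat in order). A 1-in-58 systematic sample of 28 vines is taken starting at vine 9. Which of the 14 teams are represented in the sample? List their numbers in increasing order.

1, 3, 5, 7, 9, 11, 13

Consecutive selections differ by k = 58, so their team numbers differ by 58 mod 14 = 2.
gcd(58, 14) = 2, so the sample visits 14/2 = 7 distinct residues mod 14.
Start 9 is team 9; the teams hit are 1, 3, 5, 7, 9, 11, 13.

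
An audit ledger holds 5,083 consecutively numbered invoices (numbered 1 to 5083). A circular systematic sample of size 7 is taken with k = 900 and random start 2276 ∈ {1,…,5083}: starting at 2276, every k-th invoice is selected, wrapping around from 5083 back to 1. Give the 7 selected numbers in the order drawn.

Selection 1: 2276
Selection 2: 2276 + 900 = 3176
Selection 3: 3176 + 900 = 4076
Selection 4: 4076 + 900 = 4976
Selection 5: 4976 + 900 = 5876 → 5876 − 5083 = 793
Selection 6: 793 + 900 = 1693
Selection 7: 1693 + 900 = 2593

2276, 3176, 4076, 4976, 793, 1693, 2593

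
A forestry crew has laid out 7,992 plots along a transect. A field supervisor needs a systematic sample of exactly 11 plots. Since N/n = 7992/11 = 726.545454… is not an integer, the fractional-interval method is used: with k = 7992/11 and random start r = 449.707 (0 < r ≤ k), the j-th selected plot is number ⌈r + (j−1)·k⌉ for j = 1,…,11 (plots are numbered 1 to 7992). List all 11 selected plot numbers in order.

j=1: r + 0k = 449.707 → ⌈·⌉ = 450
j=2: r + 1k = 1176.252454… → ⌈·⌉ = 1177
j=3: r + 2k = 1902.797909… → ⌈·⌉ = 1903
j=4: r + 3k = 2629.343363… → ⌈·⌉ = 2630
j=5: r + 4k = 3355.888818… → ⌈·⌉ = 3356
j=6: r + 5k = 4082.434272… → ⌈·⌉ = 4083
j=7: r + 6k = 4808.979727… → ⌈·⌉ = 4809
j=8: r + 7k = 5535.525181… → ⌈·⌉ = 5536
j=9: r + 8k = 6262.070636… → ⌈·⌉ = 6263
j=10: r + 9k = 6988.616090… → ⌈·⌉ = 6989
j=11: r + 10k = 7715.161545… → ⌈·⌉ = 7716

450, 1177, 1903, 2630, 3356, 4083, 4809, 5536, 6263, 6989, 7716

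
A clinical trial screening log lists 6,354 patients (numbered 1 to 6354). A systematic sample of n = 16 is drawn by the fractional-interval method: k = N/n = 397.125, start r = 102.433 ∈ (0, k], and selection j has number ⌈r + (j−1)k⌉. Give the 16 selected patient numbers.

j=1: r + 0k = 102.433 → ⌈·⌉ = 103
j=2: r + 1k = 499.558 → ⌈·⌉ = 500
j=3: r + 2k = 896.683 → ⌈·⌉ = 897
j=4: r + 3k = 1293.808 → ⌈·⌉ = 1294
j=5: r + 4k = 1690.933 → ⌈·⌉ = 1691
j=6: r + 5k = 2088.058 → ⌈·⌉ = 2089
j=7: r + 6k = 2485.183 → ⌈·⌉ = 2486
j=8: r + 7k = 2882.308 → ⌈·⌉ = 2883
j=9: r + 8k = 3279.433 → ⌈·⌉ = 3280
j=10: r + 9k = 3676.558 → ⌈·⌉ = 3677
j=11: r + 10k = 4073.683 → ⌈·⌉ = 4074
j=12: r + 11k = 4470.808 → ⌈·⌉ = 4471
j=13: r + 12k = 4867.933 → ⌈·⌉ = 4868
j=14: r + 13k = 5265.058 → ⌈·⌉ = 5266
j=15: r + 14k = 5662.183 → ⌈·⌉ = 5663
j=16: r + 15k = 6059.308 → ⌈·⌉ = 6060

103, 500, 897, 1294, 1691, 2089, 2486, 2883, 3280, 3677, 4074, 4471, 4868, 5266, 5663, 6060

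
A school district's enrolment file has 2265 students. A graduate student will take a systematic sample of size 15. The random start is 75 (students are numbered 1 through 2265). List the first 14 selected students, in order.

k = N/n = 2265/15 = 151
student 1: 75
student 2: 75 + 151 = 226
student 3: 226 + 151 = 377
student 4: 377 + 151 = 528
student 5: 528 + 151 = 679
student 6: 679 + 151 = 830
student 7: 830 + 151 = 981
student 8: 981 + 151 = 1132
student 9: 1132 + 151 = 1283
student 10: 1283 + 151 = 1434
student 11: 1434 + 151 = 1585
student 12: 1585 + 151 = 1736
student 13: 1736 + 151 = 1887
student 14: 1887 + 151 = 2038

75, 226, 377, 528, 679, 830, 981, 1132, 1283, 1434, 1585, 1736, 1887, 2038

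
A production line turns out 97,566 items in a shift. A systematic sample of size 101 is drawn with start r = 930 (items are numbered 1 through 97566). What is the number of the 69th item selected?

66618

k = 97566/101 = 966
69th selection = r + (69−1)·k = 930 + 68×966 = 930 + 65688 = 66618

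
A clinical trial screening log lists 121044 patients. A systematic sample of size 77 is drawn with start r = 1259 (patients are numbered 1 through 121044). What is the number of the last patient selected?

k = 121044/77 = 1572
77th selection = r + (77−1)·k = 1259 + 76×1572 = 1259 + 119472 = 120731

120731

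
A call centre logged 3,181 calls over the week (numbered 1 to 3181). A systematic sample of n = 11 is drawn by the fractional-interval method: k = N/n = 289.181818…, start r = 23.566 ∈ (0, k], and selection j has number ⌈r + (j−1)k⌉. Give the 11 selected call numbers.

j=1: r + 0k = 23.566 → ⌈·⌉ = 24
j=2: r + 1k = 312.747818… → ⌈·⌉ = 313
j=3: r + 2k = 601.929636… → ⌈·⌉ = 602
j=4: r + 3k = 891.111454… → ⌈·⌉ = 892
j=5: r + 4k = 1180.293272… → ⌈·⌉ = 1181
j=6: r + 5k = 1469.475090… → ⌈·⌉ = 1470
j=7: r + 6k = 1758.656909… → ⌈·⌉ = 1759
j=8: r + 7k = 2047.838727… → ⌈·⌉ = 2048
j=9: r + 8k = 2337.020545… → ⌈·⌉ = 2338
j=10: r + 9k = 2626.202363… → ⌈·⌉ = 2627
j=11: r + 10k = 2915.384181… → ⌈·⌉ = 2916

24, 313, 602, 892, 1181, 1470, 1759, 2048, 2338, 2627, 2916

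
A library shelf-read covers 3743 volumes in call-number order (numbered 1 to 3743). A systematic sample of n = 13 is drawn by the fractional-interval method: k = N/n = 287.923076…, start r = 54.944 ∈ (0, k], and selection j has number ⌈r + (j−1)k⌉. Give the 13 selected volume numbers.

55, 343, 631, 919, 1207, 1495, 1783, 2071, 2359, 2647, 2935, 3223, 3511

j=1: r + 0k = 54.944 → ⌈·⌉ = 55
j=2: r + 1k = 342.867076… → ⌈·⌉ = 343
j=3: r + 2k = 630.790153… → ⌈·⌉ = 631
j=4: r + 3k = 918.713230… → ⌈·⌉ = 919
j=5: r + 4k = 1206.636307… → ⌈·⌉ = 1207
j=6: r + 5k = 1494.559384… → ⌈·⌉ = 1495
j=7: r + 6k = 1782.482461… → ⌈·⌉ = 1783
j=8: r + 7k = 2070.405538… → ⌈·⌉ = 2071
j=9: r + 8k = 2358.328615… → ⌈·⌉ = 2359
j=10: r + 9k = 2646.251692… → ⌈·⌉ = 2647
j=11: r + 10k = 2934.174769… → ⌈·⌉ = 2935
j=12: r + 11k = 3222.097846… → ⌈·⌉ = 3223
j=13: r + 12k = 3510.020923… → ⌈·⌉ = 3511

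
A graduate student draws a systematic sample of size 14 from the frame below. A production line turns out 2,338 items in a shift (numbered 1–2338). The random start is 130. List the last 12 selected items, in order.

464, 631, 798, 965, 1132, 1299, 1466, 1633, 1800, 1967, 2134, 2301

k = N/n = 2338/14 = 167
3rd selection = 130 + 2×167 = 464
4th: 464 + 167 = 631
5th: 631 + 167 = 798
6th: 798 + 167 = 965
7th: 965 + 167 = 1132
8th: 1132 + 167 = 1299
9th: 1299 + 167 = 1466
10th: 1466 + 167 = 1633
11th: 1633 + 167 = 1800
12th: 1800 + 167 = 1967
13th: 1967 + 167 = 2134
14th: 2134 + 167 = 2301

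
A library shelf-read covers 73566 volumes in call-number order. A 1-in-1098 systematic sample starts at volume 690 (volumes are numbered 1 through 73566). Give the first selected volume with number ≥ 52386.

k = 1098
Steps past start: ⌈(52386 − 690)/1098⌉ = ⌈51696/1098⌉ = 48
Selected volume: 690 + 48×1098 = 53394

53394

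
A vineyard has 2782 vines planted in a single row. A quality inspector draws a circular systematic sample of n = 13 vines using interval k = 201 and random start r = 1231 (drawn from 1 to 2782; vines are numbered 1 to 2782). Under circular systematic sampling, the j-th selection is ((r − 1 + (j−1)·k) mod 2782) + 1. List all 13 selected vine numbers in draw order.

Selection 1: 1231
Selection 2: 1231 + 201 = 1432
Selection 3: 1432 + 201 = 1633
Selection 4: 1633 + 201 = 1834
Selection 5: 1834 + 201 = 2035
Selection 6: 2035 + 201 = 2236
Selection 7: 2236 + 201 = 2437
Selection 8: 2437 + 201 = 2638
Selection 9: 2638 + 201 = 2839 → 2839 − 2782 = 57
Selection 10: 57 + 201 = 258
Selection 11: 258 + 201 = 459
Selection 12: 459 + 201 = 660
Selection 13: 660 + 201 = 861

1231, 1432, 1633, 1834, 2035, 2236, 2437, 2638, 57, 258, 459, 660, 861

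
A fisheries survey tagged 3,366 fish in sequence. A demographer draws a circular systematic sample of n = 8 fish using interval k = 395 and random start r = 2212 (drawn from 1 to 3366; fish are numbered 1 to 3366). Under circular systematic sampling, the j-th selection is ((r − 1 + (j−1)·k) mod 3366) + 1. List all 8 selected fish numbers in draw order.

2212, 2607, 3002, 31, 426, 821, 1216, 1611

Selection 1: 2212
Selection 2: 2212 + 395 = 2607
Selection 3: 2607 + 395 = 3002
Selection 4: 3002 + 395 = 3397 → 3397 − 3366 = 31
Selection 5: 31 + 395 = 426
Selection 6: 426 + 395 = 821
Selection 7: 821 + 395 = 1216
Selection 8: 1216 + 395 = 1611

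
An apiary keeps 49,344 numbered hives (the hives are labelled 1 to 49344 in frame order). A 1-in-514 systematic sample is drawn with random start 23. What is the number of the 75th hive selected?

38059

k = 514
75th selection = r + (75−1)·k = 23 + 74×514 = 23 + 38036 = 38059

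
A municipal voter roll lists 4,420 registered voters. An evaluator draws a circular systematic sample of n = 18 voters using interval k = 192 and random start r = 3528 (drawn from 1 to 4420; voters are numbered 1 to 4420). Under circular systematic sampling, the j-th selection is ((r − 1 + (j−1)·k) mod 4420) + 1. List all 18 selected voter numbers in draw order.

Selection 1: 3528
Selection 2: 3528 + 192 = 3720
Selection 3: 3720 + 192 = 3912
Selection 4: 3912 + 192 = 4104
Selection 5: 4104 + 192 = 4296
Selection 6: 4296 + 192 = 4488 → 4488 − 4420 = 68
Selection 7: 68 + 192 = 260
Selection 8: 260 + 192 = 452
Selection 9: 452 + 192 = 644
Selection 10: 644 + 192 = 836
Selection 11: 836 + 192 = 1028
Selection 12: 1028 + 192 = 1220
Selection 13: 1220 + 192 = 1412
Selection 14: 1412 + 192 = 1604
Selection 15: 1604 + 192 = 1796
Selection 16: 1796 + 192 = 1988
Selection 17: 1988 + 192 = 2180
Selection 18: 2180 + 192 = 2372

3528, 3720, 3912, 4104, 4296, 68, 260, 452, 644, 836, 1028, 1220, 1412, 1604, 1796, 1988, 2180, 2372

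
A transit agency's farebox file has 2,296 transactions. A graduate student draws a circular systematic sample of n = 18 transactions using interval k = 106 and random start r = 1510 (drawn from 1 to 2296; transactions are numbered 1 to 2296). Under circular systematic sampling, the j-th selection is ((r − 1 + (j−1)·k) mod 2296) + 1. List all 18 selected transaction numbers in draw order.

Selection 1: 1510
Selection 2: 1510 + 106 = 1616
Selection 3: 1616 + 106 = 1722
Selection 4: 1722 + 106 = 1828
Selection 5: 1828 + 106 = 1934
Selection 6: 1934 + 106 = 2040
Selection 7: 2040 + 106 = 2146
Selection 8: 2146 + 106 = 2252
Selection 9: 2252 + 106 = 2358 → 2358 − 2296 = 62
Selection 10: 62 + 106 = 168
Selection 11: 168 + 106 = 274
Selection 12: 274 + 106 = 380
Selection 13: 380 + 106 = 486
Selection 14: 486 + 106 = 592
Selection 15: 592 + 106 = 698
Selection 16: 698 + 106 = 804
Selection 17: 804 + 106 = 910
Selection 18: 910 + 106 = 1016

1510, 1616, 1722, 1828, 1934, 2040, 2146, 2252, 62, 168, 274, 380, 486, 592, 698, 804, 910, 1016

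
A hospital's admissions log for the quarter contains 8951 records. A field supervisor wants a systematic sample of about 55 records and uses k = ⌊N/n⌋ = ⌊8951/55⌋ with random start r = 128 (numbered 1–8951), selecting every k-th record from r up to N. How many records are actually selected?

55

k = ⌊8951/55⌋ = 162
Achieved size = ⌊(8951 − 128)/162⌋ + 1 = ⌊8823/162⌋ + 1 = 54 + 1 = 55
(last selection: 128 + 54×162 = 8876 ≤ 8951; next would be 9038 > 8951)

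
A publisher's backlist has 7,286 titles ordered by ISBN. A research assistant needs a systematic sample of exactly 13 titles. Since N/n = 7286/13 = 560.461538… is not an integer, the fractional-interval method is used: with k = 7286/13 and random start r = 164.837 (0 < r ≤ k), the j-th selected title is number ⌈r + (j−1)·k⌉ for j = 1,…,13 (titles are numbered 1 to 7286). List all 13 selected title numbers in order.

165, 726, 1286, 1847, 2407, 2968, 3528, 4089, 4649, 5209, 5770, 6330, 6891

j=1: r + 0k = 164.837 → ⌈·⌉ = 165
j=2: r + 1k = 725.298538… → ⌈·⌉ = 726
j=3: r + 2k = 1285.760076… → ⌈·⌉ = 1286
j=4: r + 3k = 1846.221615… → ⌈·⌉ = 1847
j=5: r + 4k = 2406.683153… → ⌈·⌉ = 2407
j=6: r + 5k = 2967.144692… → ⌈·⌉ = 2968
j=7: r + 6k = 3527.606230… → ⌈·⌉ = 3528
j=8: r + 7k = 4088.067769… → ⌈·⌉ = 4089
j=9: r + 8k = 4648.529307… → ⌈·⌉ = 4649
j=10: r + 9k = 5208.990846… → ⌈·⌉ = 5209
j=11: r + 10k = 5769.452384… → ⌈·⌉ = 5770
j=12: r + 11k = 6329.913923… → ⌈·⌉ = 6330
j=13: r + 12k = 6890.375461… → ⌈·⌉ = 6891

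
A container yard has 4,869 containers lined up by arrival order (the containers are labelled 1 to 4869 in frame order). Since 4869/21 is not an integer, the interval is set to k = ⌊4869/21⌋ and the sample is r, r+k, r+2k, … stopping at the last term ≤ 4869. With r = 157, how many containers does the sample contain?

21

k = ⌊4869/21⌋ = 231
Achieved size = ⌊(4869 − 157)/231⌋ + 1 = ⌊4712/231⌋ + 1 = 20 + 1 = 21
(last selection: 157 + 20×231 = 4777 ≤ 4869; next would be 5008 > 4869)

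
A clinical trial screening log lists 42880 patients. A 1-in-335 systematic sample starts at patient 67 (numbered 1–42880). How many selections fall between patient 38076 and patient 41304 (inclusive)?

k = 335
First selection ≥ 38076: 67 + ⌈(38076−67)/335⌉·335 = 67 + 114×335 = 38257
Last selection ≤ 41304: 67 + ⌊(41304−67)/335⌋·335 = 67 + 123×335 = 41272
Count = 123 − 114 + 1 = 10

10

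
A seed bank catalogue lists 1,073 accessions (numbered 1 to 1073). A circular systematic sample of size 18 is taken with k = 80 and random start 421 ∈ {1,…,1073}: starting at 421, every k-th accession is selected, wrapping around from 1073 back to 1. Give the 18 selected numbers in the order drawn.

Selection 1: 421
Selection 2: 421 + 80 = 501
Selection 3: 501 + 80 = 581
Selection 4: 581 + 80 = 661
Selection 5: 661 + 80 = 741
Selection 6: 741 + 80 = 821
Selection 7: 821 + 80 = 901
Selection 8: 901 + 80 = 981
Selection 9: 981 + 80 = 1061
Selection 10: 1061 + 80 = 1141 → 1141 − 1073 = 68
Selection 11: 68 + 80 = 148
Selection 12: 148 + 80 = 228
Selection 13: 228 + 80 = 308
Selection 14: 308 + 80 = 388
Selection 15: 388 + 80 = 468
Selection 16: 468 + 80 = 548
Selection 17: 548 + 80 = 628
Selection 18: 628 + 80 = 708

421, 501, 581, 661, 741, 821, 901, 981, 1061, 68, 148, 228, 308, 388, 468, 548, 628, 708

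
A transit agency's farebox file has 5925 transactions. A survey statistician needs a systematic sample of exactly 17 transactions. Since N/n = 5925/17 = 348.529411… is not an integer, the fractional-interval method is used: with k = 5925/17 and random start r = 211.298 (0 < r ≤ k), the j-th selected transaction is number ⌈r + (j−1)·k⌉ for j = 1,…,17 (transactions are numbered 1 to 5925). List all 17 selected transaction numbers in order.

j=1: r + 0k = 211.298 → ⌈·⌉ = 212
j=2: r + 1k = 559.827411… → ⌈·⌉ = 560
j=3: r + 2k = 908.356823… → ⌈·⌉ = 909
j=4: r + 3k = 1256.886235… → ⌈·⌉ = 1257
j=5: r + 4k = 1605.415647… → ⌈·⌉ = 1606
j=6: r + 5k = 1953.945058… → ⌈·⌉ = 1954
j=7: r + 6k = 2302.474470… → ⌈·⌉ = 2303
j=8: r + 7k = 2651.003882… → ⌈·⌉ = 2652
j=9: r + 8k = 2999.533294… → ⌈·⌉ = 3000
j=10: r + 9k = 3348.062705… → ⌈·⌉ = 3349
j=11: r + 10k = 3696.592117… → ⌈·⌉ = 3697
j=12: r + 11k = 4045.121529… → ⌈·⌉ = 4046
j=13: r + 12k = 4393.650941… → ⌈·⌉ = 4394
j=14: r + 13k = 4742.180352… → ⌈·⌉ = 4743
j=15: r + 14k = 5090.709764… → ⌈·⌉ = 5091
j=16: r + 15k = 5439.239176… → ⌈·⌉ = 5440
j=17: r + 16k = 5787.768588… → ⌈·⌉ = 5788

212, 560, 909, 1257, 1606, 1954, 2303, 2652, 3000, 3349, 3697, 4046, 4394, 4743, 5091, 5440, 5788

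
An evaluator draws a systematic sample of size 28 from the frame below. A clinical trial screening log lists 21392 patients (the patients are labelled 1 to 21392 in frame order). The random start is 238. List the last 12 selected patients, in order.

k = N/n = 21392/28 = 764
17th selection = 238 + 16×764 = 12462
18th: 12462 + 764 = 13226
19th: 13226 + 764 = 13990
20th: 13990 + 764 = 14754
21st: 14754 + 764 = 15518
22nd: 15518 + 764 = 16282
23rd: 16282 + 764 = 17046
24th: 17046 + 764 = 17810
25th: 17810 + 764 = 18574
26th: 18574 + 764 = 19338
27th: 19338 + 764 = 20102
28th: 20102 + 764 = 20866

12462, 13226, 13990, 14754, 15518, 16282, 17046, 17810, 18574, 19338, 20102, 20866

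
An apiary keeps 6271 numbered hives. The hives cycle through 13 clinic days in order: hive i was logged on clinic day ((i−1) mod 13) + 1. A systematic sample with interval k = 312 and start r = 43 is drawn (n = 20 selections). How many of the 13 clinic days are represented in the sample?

Consecutive selections differ by k = 312, so their clinic day numbers differ by 312 mod 13 = 0.
gcd(312, 13) = 13, so the sample visits 13/13 = 1 distinct residues mod 13.
Start 43 is clinic day 4; the clinic days hit are 4.

1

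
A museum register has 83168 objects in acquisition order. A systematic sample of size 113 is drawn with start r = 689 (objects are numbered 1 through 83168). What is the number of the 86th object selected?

63249

k = 83168/113 = 736
86th selection = r + (86−1)·k = 689 + 85×736 = 689 + 62560 = 63249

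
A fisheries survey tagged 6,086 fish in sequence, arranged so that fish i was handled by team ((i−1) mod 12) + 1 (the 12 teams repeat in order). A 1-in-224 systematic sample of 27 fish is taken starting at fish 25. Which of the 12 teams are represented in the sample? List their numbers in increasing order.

1, 5, 9

Consecutive selections differ by k = 224, so their team numbers differ by 224 mod 12 = 8.
gcd(224, 12) = 4, so the sample visits 12/4 = 3 distinct residues mod 12.
Start 25 is team 1; the teams hit are 1, 5, 9.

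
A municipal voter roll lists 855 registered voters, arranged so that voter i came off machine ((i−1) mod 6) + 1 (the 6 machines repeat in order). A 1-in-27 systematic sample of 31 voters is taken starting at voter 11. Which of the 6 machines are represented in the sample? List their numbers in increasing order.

Consecutive selections differ by k = 27, so their machine numbers differ by 27 mod 6 = 3.
gcd(27, 6) = 3, so the sample visits 6/3 = 2 distinct residues mod 6.
Start 11 is machine 5; the machines hit are 2, 5.

2, 5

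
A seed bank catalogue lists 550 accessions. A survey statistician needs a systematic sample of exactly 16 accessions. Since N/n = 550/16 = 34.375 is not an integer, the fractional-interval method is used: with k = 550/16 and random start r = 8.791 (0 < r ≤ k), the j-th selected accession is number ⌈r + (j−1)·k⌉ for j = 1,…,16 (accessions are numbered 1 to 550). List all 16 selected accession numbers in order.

9, 44, 78, 112, 147, 181, 216, 250, 284, 319, 353, 387, 422, 456, 491, 525

j=1: r + 0k = 8.791 → ⌈·⌉ = 9
j=2: r + 1k = 43.166 → ⌈·⌉ = 44
j=3: r + 2k = 77.541 → ⌈·⌉ = 78
j=4: r + 3k = 111.916 → ⌈·⌉ = 112
j=5: r + 4k = 146.291 → ⌈·⌉ = 147
j=6: r + 5k = 180.666 → ⌈·⌉ = 181
j=7: r + 6k = 215.041 → ⌈·⌉ = 216
j=8: r + 7k = 249.416 → ⌈·⌉ = 250
j=9: r + 8k = 283.791 → ⌈·⌉ = 284
j=10: r + 9k = 318.166 → ⌈·⌉ = 319
j=11: r + 10k = 352.541 → ⌈·⌉ = 353
j=12: r + 11k = 386.916 → ⌈·⌉ = 387
j=13: r + 12k = 421.291 → ⌈·⌉ = 422
j=14: r + 13k = 455.666 → ⌈·⌉ = 456
j=15: r + 14k = 490.041 → ⌈·⌉ = 491
j=16: r + 15k = 524.416 → ⌈·⌉ = 525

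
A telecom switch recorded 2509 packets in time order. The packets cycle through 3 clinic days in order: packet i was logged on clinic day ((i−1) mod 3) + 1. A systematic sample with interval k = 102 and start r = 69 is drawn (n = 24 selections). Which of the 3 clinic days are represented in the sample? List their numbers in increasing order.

3

Consecutive selections differ by k = 102, so their clinic day numbers differ by 102 mod 3 = 0.
gcd(102, 3) = 3, so the sample visits 3/3 = 1 distinct residues mod 3.
Start 69 is clinic day 3; the clinic days hit are 3.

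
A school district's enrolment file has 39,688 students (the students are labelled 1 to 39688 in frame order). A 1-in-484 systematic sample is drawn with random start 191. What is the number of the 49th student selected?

k = 484
49th selection = r + (49−1)·k = 191 + 48×484 = 191 + 23232 = 23423

23423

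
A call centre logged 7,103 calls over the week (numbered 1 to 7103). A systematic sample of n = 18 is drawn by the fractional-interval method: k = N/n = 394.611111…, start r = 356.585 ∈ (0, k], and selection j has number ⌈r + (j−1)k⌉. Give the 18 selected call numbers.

357, 752, 1146, 1541, 1936, 2330, 2725, 3119, 3514, 3909, 4303, 4698, 5092, 5487, 5882, 6276, 6671, 7065

j=1: r + 0k = 356.585 → ⌈·⌉ = 357
j=2: r + 1k = 751.196111… → ⌈·⌉ = 752
j=3: r + 2k = 1145.807222… → ⌈·⌉ = 1146
j=4: r + 3k = 1540.418333… → ⌈·⌉ = 1541
j=5: r + 4k = 1935.029444… → ⌈·⌉ = 1936
j=6: r + 5k = 2329.640555… → ⌈·⌉ = 2330
j=7: r + 6k = 2724.251666… → ⌈·⌉ = 2725
j=8: r + 7k = 3118.862777… → ⌈·⌉ = 3119
j=9: r + 8k = 3513.473888… → ⌈·⌉ = 3514
j=10: r + 9k = 3908.085 → ⌈·⌉ = 3909
j=11: r + 10k = 4302.696111… → ⌈·⌉ = 4303
j=12: r + 11k = 4697.307222… → ⌈·⌉ = 4698
j=13: r + 12k = 5091.918333… → ⌈·⌉ = 5092
j=14: r + 13k = 5486.529444… → ⌈·⌉ = 5487
j=15: r + 14k = 5881.140555… → ⌈·⌉ = 5882
j=16: r + 15k = 6275.751666… → ⌈·⌉ = 6276
j=17: r + 16k = 6670.362777… → ⌈·⌉ = 6671
j=18: r + 17k = 7064.973888… → ⌈·⌉ = 7065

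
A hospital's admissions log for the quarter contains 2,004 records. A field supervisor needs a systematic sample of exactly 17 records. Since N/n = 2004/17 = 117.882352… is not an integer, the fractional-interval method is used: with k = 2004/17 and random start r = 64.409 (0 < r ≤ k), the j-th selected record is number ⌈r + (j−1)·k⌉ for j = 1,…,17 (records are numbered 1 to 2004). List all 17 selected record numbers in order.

65, 183, 301, 419, 536, 654, 772, 890, 1008, 1126, 1244, 1362, 1479, 1597, 1715, 1833, 1951

j=1: r + 0k = 64.409 → ⌈·⌉ = 65
j=2: r + 1k = 182.291352… → ⌈·⌉ = 183
j=3: r + 2k = 300.173705… → ⌈·⌉ = 301
j=4: r + 3k = 418.056058… → ⌈·⌉ = 419
j=5: r + 4k = 535.938411… → ⌈·⌉ = 536
j=6: r + 5k = 653.820764… → ⌈·⌉ = 654
j=7: r + 6k = 771.703117… → ⌈·⌉ = 772
j=8: r + 7k = 889.585470… → ⌈·⌉ = 890
j=9: r + 8k = 1007.467823… → ⌈·⌉ = 1008
j=10: r + 9k = 1125.350176… → ⌈·⌉ = 1126
j=11: r + 10k = 1243.232529… → ⌈·⌉ = 1244
j=12: r + 11k = 1361.114882… → ⌈·⌉ = 1362
j=13: r + 12k = 1478.997235… → ⌈·⌉ = 1479
j=14: r + 13k = 1596.879588… → ⌈·⌉ = 1597
j=15: r + 14k = 1714.761941… → ⌈·⌉ = 1715
j=16: r + 15k = 1832.644294… → ⌈·⌉ = 1833
j=17: r + 16k = 1950.526647… → ⌈·⌉ = 1951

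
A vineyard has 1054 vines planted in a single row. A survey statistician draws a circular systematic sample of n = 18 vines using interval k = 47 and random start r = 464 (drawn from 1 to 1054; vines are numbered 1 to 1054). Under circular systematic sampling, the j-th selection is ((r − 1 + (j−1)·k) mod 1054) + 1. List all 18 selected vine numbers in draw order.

Selection 1: 464
Selection 2: 464 + 47 = 511
Selection 3: 511 + 47 = 558
Selection 4: 558 + 47 = 605
Selection 5: 605 + 47 = 652
Selection 6: 652 + 47 = 699
Selection 7: 699 + 47 = 746
Selection 8: 746 + 47 = 793
Selection 9: 793 + 47 = 840
Selection 10: 840 + 47 = 887
Selection 11: 887 + 47 = 934
Selection 12: 934 + 47 = 981
Selection 13: 981 + 47 = 1028
Selection 14: 1028 + 47 = 1075 → 1075 − 1054 = 21
Selection 15: 21 + 47 = 68
Selection 16: 68 + 47 = 115
Selection 17: 115 + 47 = 162
Selection 18: 162 + 47 = 209

464, 511, 558, 605, 652, 699, 746, 793, 840, 887, 934, 981, 1028, 21, 68, 115, 162, 209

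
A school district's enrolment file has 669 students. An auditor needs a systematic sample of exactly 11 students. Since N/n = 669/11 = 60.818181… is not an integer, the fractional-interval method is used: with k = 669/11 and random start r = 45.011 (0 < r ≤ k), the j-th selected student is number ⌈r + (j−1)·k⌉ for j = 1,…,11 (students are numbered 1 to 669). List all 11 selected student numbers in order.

46, 106, 167, 228, 289, 350, 410, 471, 532, 593, 654

j=1: r + 0k = 45.011 → ⌈·⌉ = 46
j=2: r + 1k = 105.829181… → ⌈·⌉ = 106
j=3: r + 2k = 166.647363… → ⌈·⌉ = 167
j=4: r + 3k = 227.465545… → ⌈·⌉ = 228
j=5: r + 4k = 288.283727… → ⌈·⌉ = 289
j=6: r + 5k = 349.101909… → ⌈·⌉ = 350
j=7: r + 6k = 409.920090… → ⌈·⌉ = 410
j=8: r + 7k = 470.738272… → ⌈·⌉ = 471
j=9: r + 8k = 531.556454… → ⌈·⌉ = 532
j=10: r + 9k = 592.374636… → ⌈·⌉ = 593
j=11: r + 10k = 653.192818… → ⌈·⌉ = 654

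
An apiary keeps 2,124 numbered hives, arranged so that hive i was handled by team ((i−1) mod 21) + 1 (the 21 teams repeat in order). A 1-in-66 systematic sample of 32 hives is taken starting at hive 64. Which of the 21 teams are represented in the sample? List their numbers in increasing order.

1, 4, 7, 10, 13, 16, 19

Consecutive selections differ by k = 66, so their team numbers differ by 66 mod 21 = 3.
gcd(66, 21) = 3, so the sample visits 21/3 = 7 distinct residues mod 21.
Start 64 is team 1; the teams hit are 1, 4, 7, 10, 13, 16, 19.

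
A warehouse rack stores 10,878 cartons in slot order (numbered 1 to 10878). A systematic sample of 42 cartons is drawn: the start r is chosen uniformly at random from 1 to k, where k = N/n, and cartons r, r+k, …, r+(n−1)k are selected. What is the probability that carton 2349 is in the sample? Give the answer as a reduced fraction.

1/259

k = 10878/42 = 259.
Carton 2349 is selected iff r ≡ 2349 (mod 259); exactly one such r in {1,…,259}.
Inclusion probability = 1/259.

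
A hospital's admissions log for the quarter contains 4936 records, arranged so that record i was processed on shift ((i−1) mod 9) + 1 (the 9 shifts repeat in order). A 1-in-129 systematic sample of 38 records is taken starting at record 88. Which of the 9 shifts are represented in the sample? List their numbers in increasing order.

Consecutive selections differ by k = 129, so their shift numbers differ by 129 mod 9 = 3.
gcd(129, 9) = 3, so the sample visits 9/3 = 3 distinct residues mod 9.
Start 88 is shift 7; the shifts hit are 1, 4, 7.

1, 4, 7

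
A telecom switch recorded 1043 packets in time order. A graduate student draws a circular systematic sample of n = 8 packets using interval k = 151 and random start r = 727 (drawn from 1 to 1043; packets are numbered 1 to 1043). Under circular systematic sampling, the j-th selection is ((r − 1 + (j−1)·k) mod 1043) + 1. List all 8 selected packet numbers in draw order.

727, 878, 1029, 137, 288, 439, 590, 741

Selection 1: 727
Selection 2: 727 + 151 = 878
Selection 3: 878 + 151 = 1029
Selection 4: 1029 + 151 = 1180 → 1180 − 1043 = 137
Selection 5: 137 + 151 = 288
Selection 6: 288 + 151 = 439
Selection 7: 439 + 151 = 590
Selection 8: 590 + 151 = 741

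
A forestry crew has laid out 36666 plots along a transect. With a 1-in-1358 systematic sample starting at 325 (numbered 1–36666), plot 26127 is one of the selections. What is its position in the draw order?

k = 1358
position = (26127 − 325)/1358 + 1 = 25802/1358 + 1 = 19 + 1 = 20

20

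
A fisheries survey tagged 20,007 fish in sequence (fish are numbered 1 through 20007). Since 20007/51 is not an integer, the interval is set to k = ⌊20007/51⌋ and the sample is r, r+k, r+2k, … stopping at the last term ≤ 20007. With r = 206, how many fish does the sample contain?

k = ⌊20007/51⌋ = 392
Achieved size = ⌊(20007 − 206)/392⌋ + 1 = ⌊19801/392⌋ + 1 = 50 + 1 = 51
(last selection: 206 + 50×392 = 19806 ≤ 20007; next would be 20198 > 20007)

51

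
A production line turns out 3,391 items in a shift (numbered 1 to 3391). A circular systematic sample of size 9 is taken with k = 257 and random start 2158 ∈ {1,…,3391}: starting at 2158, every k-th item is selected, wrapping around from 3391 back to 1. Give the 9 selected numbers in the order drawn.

2158, 2415, 2672, 2929, 3186, 52, 309, 566, 823

Selection 1: 2158
Selection 2: 2158 + 257 = 2415
Selection 3: 2415 + 257 = 2672
Selection 4: 2672 + 257 = 2929
Selection 5: 2929 + 257 = 3186
Selection 6: 3186 + 257 = 3443 → 3443 − 3391 = 52
Selection 7: 52 + 257 = 309
Selection 8: 309 + 257 = 566
Selection 9: 566 + 257 = 823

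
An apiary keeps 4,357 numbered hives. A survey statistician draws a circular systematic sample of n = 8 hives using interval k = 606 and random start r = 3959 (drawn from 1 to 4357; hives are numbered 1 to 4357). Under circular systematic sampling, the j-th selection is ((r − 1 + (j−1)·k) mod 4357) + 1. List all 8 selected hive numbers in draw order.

3959, 208, 814, 1420, 2026, 2632, 3238, 3844

Selection 1: 3959
Selection 2: 3959 + 606 = 4565 → 4565 − 4357 = 208
Selection 3: 208 + 606 = 814
Selection 4: 814 + 606 = 1420
Selection 5: 1420 + 606 = 2026
Selection 6: 2026 + 606 = 2632
Selection 7: 2632 + 606 = 3238
Selection 8: 3238 + 606 = 3844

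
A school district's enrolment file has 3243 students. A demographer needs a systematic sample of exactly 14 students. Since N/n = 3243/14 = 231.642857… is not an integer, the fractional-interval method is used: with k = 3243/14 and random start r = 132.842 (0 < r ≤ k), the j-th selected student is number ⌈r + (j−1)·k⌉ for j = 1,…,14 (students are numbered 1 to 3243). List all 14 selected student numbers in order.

133, 365, 597, 828, 1060, 1292, 1523, 1755, 1986, 2218, 2450, 2681, 2913, 3145

j=1: r + 0k = 132.842 → ⌈·⌉ = 133
j=2: r + 1k = 364.484857… → ⌈·⌉ = 365
j=3: r + 2k = 596.127714… → ⌈·⌉ = 597
j=4: r + 3k = 827.770571… → ⌈·⌉ = 828
j=5: r + 4k = 1059.413428… → ⌈·⌉ = 1060
j=6: r + 5k = 1291.056285… → ⌈·⌉ = 1292
j=7: r + 6k = 1522.699142… → ⌈·⌉ = 1523
j=8: r + 7k = 1754.342 → ⌈·⌉ = 1755
j=9: r + 8k = 1985.984857… → ⌈·⌉ = 1986
j=10: r + 9k = 2217.627714… → ⌈·⌉ = 2218
j=11: r + 10k = 2449.270571… → ⌈·⌉ = 2450
j=12: r + 11k = 2680.913428… → ⌈·⌉ = 2681
j=13: r + 12k = 2912.556285… → ⌈·⌉ = 2913
j=14: r + 13k = 3144.199142… → ⌈·⌉ = 3145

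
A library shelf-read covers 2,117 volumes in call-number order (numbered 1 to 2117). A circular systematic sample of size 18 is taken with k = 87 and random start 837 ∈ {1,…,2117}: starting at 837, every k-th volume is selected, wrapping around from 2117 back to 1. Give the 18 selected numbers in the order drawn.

Selection 1: 837
Selection 2: 837 + 87 = 924
Selection 3: 924 + 87 = 1011
Selection 4: 1011 + 87 = 1098
Selection 5: 1098 + 87 = 1185
Selection 6: 1185 + 87 = 1272
Selection 7: 1272 + 87 = 1359
Selection 8: 1359 + 87 = 1446
Selection 9: 1446 + 87 = 1533
Selection 10: 1533 + 87 = 1620
Selection 11: 1620 + 87 = 1707
Selection 12: 1707 + 87 = 1794
Selection 13: 1794 + 87 = 1881
Selection 14: 1881 + 87 = 1968
Selection 15: 1968 + 87 = 2055
Selection 16: 2055 + 87 = 2142 → 2142 − 2117 = 25
Selection 17: 25 + 87 = 112
Selection 18: 112 + 87 = 199

837, 924, 1011, 1098, 1185, 1272, 1359, 1446, 1533, 1620, 1707, 1794, 1881, 1968, 2055, 25, 112, 199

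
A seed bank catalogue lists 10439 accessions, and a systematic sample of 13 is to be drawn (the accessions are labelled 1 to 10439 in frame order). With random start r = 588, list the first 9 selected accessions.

588, 1391, 2194, 2997, 3800, 4603, 5406, 6209, 7012

k = N/n = 10439/13 = 803
accession 1: 588
accession 2: 588 + 803 = 1391
accession 3: 1391 + 803 = 2194
accession 4: 2194 + 803 = 2997
accession 5: 2997 + 803 = 3800
accession 6: 3800 + 803 = 4603
accession 7: 4603 + 803 = 5406
accession 8: 5406 + 803 = 6209
accession 9: 6209 + 803 = 7012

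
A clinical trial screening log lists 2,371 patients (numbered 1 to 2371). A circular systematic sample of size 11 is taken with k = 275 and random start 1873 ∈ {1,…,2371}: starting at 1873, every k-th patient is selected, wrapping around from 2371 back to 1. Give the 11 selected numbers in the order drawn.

1873, 2148, 52, 327, 602, 877, 1152, 1427, 1702, 1977, 2252

Selection 1: 1873
Selection 2: 1873 + 275 = 2148
Selection 3: 2148 + 275 = 2423 → 2423 − 2371 = 52
Selection 4: 52 + 275 = 327
Selection 5: 327 + 275 = 602
Selection 6: 602 + 275 = 877
Selection 7: 877 + 275 = 1152
Selection 8: 1152 + 275 = 1427
Selection 9: 1427 + 275 = 1702
Selection 10: 1702 + 275 = 1977
Selection 11: 1977 + 275 = 2252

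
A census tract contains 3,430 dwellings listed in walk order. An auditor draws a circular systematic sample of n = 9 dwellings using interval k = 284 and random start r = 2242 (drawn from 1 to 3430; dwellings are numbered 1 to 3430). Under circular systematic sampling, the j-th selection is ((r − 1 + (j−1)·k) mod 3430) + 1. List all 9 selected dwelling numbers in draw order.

2242, 2526, 2810, 3094, 3378, 232, 516, 800, 1084

Selection 1: 2242
Selection 2: 2242 + 284 = 2526
Selection 3: 2526 + 284 = 2810
Selection 4: 2810 + 284 = 3094
Selection 5: 3094 + 284 = 3378
Selection 6: 3378 + 284 = 3662 → 3662 − 3430 = 232
Selection 7: 232 + 284 = 516
Selection 8: 516 + 284 = 800
Selection 9: 800 + 284 = 1084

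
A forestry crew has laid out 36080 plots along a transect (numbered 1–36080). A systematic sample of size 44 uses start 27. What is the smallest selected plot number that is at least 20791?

k = 36080/44 = 820
Steps past start: ⌈(20791 − 27)/820⌉ = ⌈20764/820⌉ = 26
Selected plot: 27 + 26×820 = 21347

21347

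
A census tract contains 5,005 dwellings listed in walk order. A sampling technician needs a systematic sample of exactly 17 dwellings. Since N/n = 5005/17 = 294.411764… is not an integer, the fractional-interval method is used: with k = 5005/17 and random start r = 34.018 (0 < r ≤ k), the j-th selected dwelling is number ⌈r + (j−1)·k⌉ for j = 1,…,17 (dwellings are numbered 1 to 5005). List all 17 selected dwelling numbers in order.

35, 329, 623, 918, 1212, 1507, 1801, 2095, 2390, 2684, 2979, 3273, 3567, 3862, 4156, 4451, 4745

j=1: r + 0k = 34.018 → ⌈·⌉ = 35
j=2: r + 1k = 328.429764… → ⌈·⌉ = 329
j=3: r + 2k = 622.841529… → ⌈·⌉ = 623
j=4: r + 3k = 917.253294… → ⌈·⌉ = 918
j=5: r + 4k = 1211.665058… → ⌈·⌉ = 1212
j=6: r + 5k = 1506.076823… → ⌈·⌉ = 1507
j=7: r + 6k = 1800.488588… → ⌈·⌉ = 1801
j=8: r + 7k = 2094.900352… → ⌈·⌉ = 2095
j=9: r + 8k = 2389.312117… → ⌈·⌉ = 2390
j=10: r + 9k = 2683.723882… → ⌈·⌉ = 2684
j=11: r + 10k = 2978.135647… → ⌈·⌉ = 2979
j=12: r + 11k = 3272.547411… → ⌈·⌉ = 3273
j=13: r + 12k = 3566.959176… → ⌈·⌉ = 3567
j=14: r + 13k = 3861.370941… → ⌈·⌉ = 3862
j=15: r + 14k = 4155.782705… → ⌈·⌉ = 4156
j=16: r + 15k = 4450.194470… → ⌈·⌉ = 4451
j=17: r + 16k = 4744.606235… → ⌈·⌉ = 4745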